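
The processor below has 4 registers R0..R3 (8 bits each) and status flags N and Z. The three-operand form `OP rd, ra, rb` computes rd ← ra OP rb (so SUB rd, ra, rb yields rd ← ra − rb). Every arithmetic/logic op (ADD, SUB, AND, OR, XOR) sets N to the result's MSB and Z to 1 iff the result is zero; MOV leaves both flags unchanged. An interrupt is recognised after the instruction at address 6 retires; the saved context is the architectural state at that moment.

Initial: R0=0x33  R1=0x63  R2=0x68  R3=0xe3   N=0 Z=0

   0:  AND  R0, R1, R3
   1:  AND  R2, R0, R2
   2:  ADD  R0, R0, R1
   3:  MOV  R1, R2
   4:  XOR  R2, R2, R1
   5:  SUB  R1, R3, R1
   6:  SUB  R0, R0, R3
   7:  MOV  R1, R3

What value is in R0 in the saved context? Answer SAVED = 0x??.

SAVED = 0xe3

after  0: R0=0x63 R1=0x63 R2=0x68 R3=0xe3  N=0 Z=0
after  1: R0=0x63 R1=0x63 R2=0x60 R3=0xe3  N=0 Z=0
after  2: R0=0xc6 R1=0x63 R2=0x60 R3=0xe3  N=1 Z=0
after  3: R0=0xc6 R1=0x60 R2=0x60 R3=0xe3  N=1 Z=0
after  4: R0=0xc6 R1=0x60 R2=0x00 R3=0xe3  N=0 Z=1
after  5: R0=0xc6 R1=0x83 R2=0x00 R3=0xe3  N=1 Z=0
after  6: R0=0xe3 R1=0x83 R2=0x00 R3=0xe3  N=1 Z=0
-- IRQ taken; context saved, return-PC = 7 --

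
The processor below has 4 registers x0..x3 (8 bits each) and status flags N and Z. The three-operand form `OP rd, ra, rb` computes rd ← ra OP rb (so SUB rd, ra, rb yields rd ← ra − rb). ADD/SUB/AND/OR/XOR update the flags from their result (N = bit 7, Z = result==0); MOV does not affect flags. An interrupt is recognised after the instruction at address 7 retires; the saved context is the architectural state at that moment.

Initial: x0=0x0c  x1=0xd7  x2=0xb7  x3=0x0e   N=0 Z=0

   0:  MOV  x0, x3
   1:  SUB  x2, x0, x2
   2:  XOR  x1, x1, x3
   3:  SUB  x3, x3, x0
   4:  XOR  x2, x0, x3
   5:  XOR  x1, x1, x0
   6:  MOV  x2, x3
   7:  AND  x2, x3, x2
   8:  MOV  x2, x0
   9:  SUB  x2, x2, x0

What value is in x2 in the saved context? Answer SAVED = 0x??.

SAVED = 0x00

after  0: x0=0x0e x1=0xd7 x2=0xb7 x3=0x0e  N=0 Z=0
after  1: x0=0x0e x1=0xd7 x2=0x57 x3=0x0e  N=0 Z=0
after  2: x0=0x0e x1=0xd9 x2=0x57 x3=0x0e  N=1 Z=0
after  3: x0=0x0e x1=0xd9 x2=0x57 x3=0x00  N=0 Z=1
after  4: x0=0x0e x1=0xd9 x2=0x0e x3=0x00  N=0 Z=0
after  5: x0=0x0e x1=0xd7 x2=0x0e x3=0x00  N=1 Z=0
after  6: x0=0x0e x1=0xd7 x2=0x00 x3=0x00  N=1 Z=0
after  7: x0=0x0e x1=0xd7 x2=0x00 x3=0x00  N=0 Z=1
-- IRQ taken; context saved, return-PC = 8 --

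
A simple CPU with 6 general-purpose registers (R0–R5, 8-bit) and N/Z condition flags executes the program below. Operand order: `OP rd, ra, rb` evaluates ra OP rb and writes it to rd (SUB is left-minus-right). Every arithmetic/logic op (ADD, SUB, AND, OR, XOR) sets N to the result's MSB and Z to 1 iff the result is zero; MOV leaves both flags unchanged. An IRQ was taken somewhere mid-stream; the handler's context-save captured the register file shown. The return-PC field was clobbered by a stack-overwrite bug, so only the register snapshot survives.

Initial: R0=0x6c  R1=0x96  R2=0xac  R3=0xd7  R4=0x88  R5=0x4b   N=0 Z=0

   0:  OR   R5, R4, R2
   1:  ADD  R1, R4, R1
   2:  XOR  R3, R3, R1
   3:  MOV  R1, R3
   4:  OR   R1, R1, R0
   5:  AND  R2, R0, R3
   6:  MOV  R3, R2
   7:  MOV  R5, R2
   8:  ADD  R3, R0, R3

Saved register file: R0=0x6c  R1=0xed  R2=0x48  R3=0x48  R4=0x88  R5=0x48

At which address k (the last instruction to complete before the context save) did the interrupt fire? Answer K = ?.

K = 7

after  0: R0=0x6c R1=0x96 R2=0xac R3=0xd7 R4=0x88 R5=0xac  N=1 Z=0
after  1: R0=0x6c R1=0x1e R2=0xac R3=0xd7 R4=0x88 R5=0xac  N=0 Z=0
after  2: R0=0x6c R1=0x1e R2=0xac R3=0xc9 R4=0x88 R5=0xac  N=1 Z=0
after  3: R0=0x6c R1=0xc9 R2=0xac R3=0xc9 R4=0x88 R5=0xac  N=1 Z=0
after  4: R0=0x6c R1=0xed R2=0xac R3=0xc9 R4=0x88 R5=0xac  N=1 Z=0
after  5: R0=0x6c R1=0xed R2=0x48 R3=0xc9 R4=0x88 R5=0xac  N=0 Z=0
after  6: R0=0x6c R1=0xed R2=0x48 R3=0x48 R4=0x88 R5=0xac  N=0 Z=0
after  7: R0=0x6c R1=0xed R2=0x48 R3=0x48 R4=0x88 R5=0x48  N=0 Z=0
-- IRQ taken; context saved, return-PC = 8 --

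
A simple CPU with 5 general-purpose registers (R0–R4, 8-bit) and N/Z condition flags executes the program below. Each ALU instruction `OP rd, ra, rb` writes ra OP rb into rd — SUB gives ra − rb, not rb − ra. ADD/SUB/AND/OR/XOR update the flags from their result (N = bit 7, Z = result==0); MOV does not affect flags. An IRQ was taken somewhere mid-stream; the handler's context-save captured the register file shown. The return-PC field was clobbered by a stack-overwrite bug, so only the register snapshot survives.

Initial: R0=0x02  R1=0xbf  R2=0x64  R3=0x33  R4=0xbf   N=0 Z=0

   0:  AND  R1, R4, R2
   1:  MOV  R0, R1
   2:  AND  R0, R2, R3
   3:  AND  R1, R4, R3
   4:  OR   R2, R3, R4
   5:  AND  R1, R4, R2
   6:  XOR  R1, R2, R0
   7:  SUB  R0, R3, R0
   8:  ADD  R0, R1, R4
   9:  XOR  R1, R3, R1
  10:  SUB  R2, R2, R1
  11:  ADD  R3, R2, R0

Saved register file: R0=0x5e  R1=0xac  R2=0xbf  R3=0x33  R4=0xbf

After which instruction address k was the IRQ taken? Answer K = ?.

after  0: R0=0x02 R1=0x24 R2=0x64 R3=0x33 R4=0xbf  N=0 Z=0
after  1: R0=0x24 R1=0x24 R2=0x64 R3=0x33 R4=0xbf  N=0 Z=0
after  2: R0=0x20 R1=0x24 R2=0x64 R3=0x33 R4=0xbf  N=0 Z=0
after  3: R0=0x20 R1=0x33 R2=0x64 R3=0x33 R4=0xbf  N=0 Z=0
after  4: R0=0x20 R1=0x33 R2=0xbf R3=0x33 R4=0xbf  N=1 Z=0
after  5: R0=0x20 R1=0xbf R2=0xbf R3=0x33 R4=0xbf  N=1 Z=0
after  6: R0=0x20 R1=0x9f R2=0xbf R3=0x33 R4=0xbf  N=1 Z=0
after  7: R0=0x13 R1=0x9f R2=0xbf R3=0x33 R4=0xbf  N=0 Z=0
after  8: R0=0x5e R1=0x9f R2=0xbf R3=0x33 R4=0xbf  N=0 Z=0
after  9: R0=0x5e R1=0xac R2=0xbf R3=0x33 R4=0xbf  N=1 Z=0
-- IRQ taken; context saved, return-PC = 10 --

K = 9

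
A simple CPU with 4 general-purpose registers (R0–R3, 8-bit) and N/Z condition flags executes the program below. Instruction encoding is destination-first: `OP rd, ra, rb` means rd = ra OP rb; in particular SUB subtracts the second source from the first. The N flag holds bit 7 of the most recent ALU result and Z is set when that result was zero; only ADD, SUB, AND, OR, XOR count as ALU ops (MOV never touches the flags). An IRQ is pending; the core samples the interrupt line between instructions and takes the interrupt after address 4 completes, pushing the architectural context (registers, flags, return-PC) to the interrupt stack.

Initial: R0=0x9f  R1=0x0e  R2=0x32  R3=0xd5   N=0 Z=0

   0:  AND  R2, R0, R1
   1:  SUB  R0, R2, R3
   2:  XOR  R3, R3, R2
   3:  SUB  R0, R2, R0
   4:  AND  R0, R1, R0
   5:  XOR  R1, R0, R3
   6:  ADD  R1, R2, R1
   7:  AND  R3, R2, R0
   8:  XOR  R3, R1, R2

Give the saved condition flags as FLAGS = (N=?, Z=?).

FLAGS = (N=0, Z=0)

after  0: R0=0x9f R1=0x0e R2=0x0e R3=0xd5  N=0 Z=0
after  1: R0=0x39 R1=0x0e R2=0x0e R3=0xd5  N=0 Z=0
after  2: R0=0x39 R1=0x0e R2=0x0e R3=0xdb  N=1 Z=0
after  3: R0=0xd5 R1=0x0e R2=0x0e R3=0xdb  N=1 Z=0
after  4: R0=0x04 R1=0x0e R2=0x0e R3=0xdb  N=0 Z=0
-- IRQ taken; context saved, return-PC = 5 --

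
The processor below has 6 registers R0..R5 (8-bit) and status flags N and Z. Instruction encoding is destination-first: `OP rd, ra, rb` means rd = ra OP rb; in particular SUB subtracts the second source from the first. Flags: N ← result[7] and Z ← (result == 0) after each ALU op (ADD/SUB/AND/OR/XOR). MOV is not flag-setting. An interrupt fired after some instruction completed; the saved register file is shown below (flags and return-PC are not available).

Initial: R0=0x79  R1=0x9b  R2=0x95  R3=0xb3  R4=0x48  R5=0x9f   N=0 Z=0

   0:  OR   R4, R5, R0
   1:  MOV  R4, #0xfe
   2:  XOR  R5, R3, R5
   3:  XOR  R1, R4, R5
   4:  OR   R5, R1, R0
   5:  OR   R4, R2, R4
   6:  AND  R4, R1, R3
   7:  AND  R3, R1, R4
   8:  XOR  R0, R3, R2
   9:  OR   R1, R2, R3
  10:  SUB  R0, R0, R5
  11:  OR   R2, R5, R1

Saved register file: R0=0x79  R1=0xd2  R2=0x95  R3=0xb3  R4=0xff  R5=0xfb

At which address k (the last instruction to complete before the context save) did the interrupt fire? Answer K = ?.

after  0: R0=0x79 R1=0x9b R2=0x95 R3=0xb3 R4=0xff R5=0x9f  N=1 Z=0
after  1: R0=0x79 R1=0x9b R2=0x95 R3=0xb3 R4=0xfe R5=0x9f  N=1 Z=0
after  2: R0=0x79 R1=0x9b R2=0x95 R3=0xb3 R4=0xfe R5=0x2c  N=0 Z=0
after  3: R0=0x79 R1=0xd2 R2=0x95 R3=0xb3 R4=0xfe R5=0x2c  N=1 Z=0
after  4: R0=0x79 R1=0xd2 R2=0x95 R3=0xb3 R4=0xfe R5=0xfb  N=1 Z=0
after  5: R0=0x79 R1=0xd2 R2=0x95 R3=0xb3 R4=0xff R5=0xfb  N=1 Z=0
-- IRQ taken; context saved, return-PC = 6 --

K = 5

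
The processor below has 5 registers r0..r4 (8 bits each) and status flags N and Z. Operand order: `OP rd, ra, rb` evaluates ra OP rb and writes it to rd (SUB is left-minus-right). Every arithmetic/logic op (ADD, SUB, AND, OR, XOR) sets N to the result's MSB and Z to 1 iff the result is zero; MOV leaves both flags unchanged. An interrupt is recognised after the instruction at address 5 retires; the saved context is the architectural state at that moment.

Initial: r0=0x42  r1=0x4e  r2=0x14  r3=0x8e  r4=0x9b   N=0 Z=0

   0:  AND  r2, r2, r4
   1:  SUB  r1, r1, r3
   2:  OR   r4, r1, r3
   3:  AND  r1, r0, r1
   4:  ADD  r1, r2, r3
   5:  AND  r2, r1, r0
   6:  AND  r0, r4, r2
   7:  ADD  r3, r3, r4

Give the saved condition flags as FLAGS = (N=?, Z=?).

FLAGS = (N=0, Z=0)

after  0: r0=0x42 r1=0x4e r2=0x10 r3=0x8e r4=0x9b  N=0 Z=0
after  1: r0=0x42 r1=0xc0 r2=0x10 r3=0x8e r4=0x9b  N=1 Z=0
after  2: r0=0x42 r1=0xc0 r2=0x10 r3=0x8e r4=0xce  N=1 Z=0
after  3: r0=0x42 r1=0x40 r2=0x10 r3=0x8e r4=0xce  N=0 Z=0
after  4: r0=0x42 r1=0x9e r2=0x10 r3=0x8e r4=0xce  N=1 Z=0
after  5: r0=0x42 r1=0x9e r2=0x02 r3=0x8e r4=0xce  N=0 Z=0
-- IRQ taken; context saved, return-PC = 6 --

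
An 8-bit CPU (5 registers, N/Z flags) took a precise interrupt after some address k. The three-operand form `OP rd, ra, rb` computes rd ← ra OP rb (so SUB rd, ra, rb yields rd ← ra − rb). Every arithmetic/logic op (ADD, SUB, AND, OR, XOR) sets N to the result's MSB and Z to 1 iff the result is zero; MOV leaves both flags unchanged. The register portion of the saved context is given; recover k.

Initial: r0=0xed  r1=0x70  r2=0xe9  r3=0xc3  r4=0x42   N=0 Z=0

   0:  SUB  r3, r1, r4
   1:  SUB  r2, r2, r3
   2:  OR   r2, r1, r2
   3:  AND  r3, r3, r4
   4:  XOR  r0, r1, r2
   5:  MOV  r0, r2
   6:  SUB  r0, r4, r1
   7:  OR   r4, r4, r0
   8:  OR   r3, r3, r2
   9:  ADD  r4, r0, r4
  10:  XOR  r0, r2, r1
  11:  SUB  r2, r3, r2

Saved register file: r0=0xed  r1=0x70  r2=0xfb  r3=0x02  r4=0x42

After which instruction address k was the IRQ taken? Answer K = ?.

K = 3

after  0: r0=0xed r1=0x70 r2=0xe9 r3=0x2e r4=0x42  N=0 Z=0
after  1: r0=0xed r1=0x70 r2=0xbb r3=0x2e r4=0x42  N=1 Z=0
after  2: r0=0xed r1=0x70 r2=0xfb r3=0x2e r4=0x42  N=1 Z=0
after  3: r0=0xed r1=0x70 r2=0xfb r3=0x02 r4=0x42  N=0 Z=0
-- IRQ taken; context saved, return-PC = 4 --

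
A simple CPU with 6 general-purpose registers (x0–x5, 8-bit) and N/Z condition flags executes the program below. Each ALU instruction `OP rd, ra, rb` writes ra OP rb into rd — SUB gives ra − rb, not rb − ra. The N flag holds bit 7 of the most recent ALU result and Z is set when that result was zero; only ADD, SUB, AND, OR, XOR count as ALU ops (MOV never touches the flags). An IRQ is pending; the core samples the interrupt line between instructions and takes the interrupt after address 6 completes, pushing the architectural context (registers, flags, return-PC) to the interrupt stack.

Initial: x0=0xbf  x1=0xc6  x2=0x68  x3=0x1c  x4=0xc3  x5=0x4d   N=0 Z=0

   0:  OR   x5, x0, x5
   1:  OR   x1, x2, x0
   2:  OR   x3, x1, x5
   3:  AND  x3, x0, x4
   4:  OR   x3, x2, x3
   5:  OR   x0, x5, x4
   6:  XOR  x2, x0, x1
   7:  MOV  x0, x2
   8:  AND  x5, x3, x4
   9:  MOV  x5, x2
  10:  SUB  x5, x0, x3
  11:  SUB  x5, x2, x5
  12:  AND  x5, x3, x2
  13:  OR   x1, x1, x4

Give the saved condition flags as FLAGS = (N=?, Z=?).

after  0: x0=0xbf x1=0xc6 x2=0x68 x3=0x1c x4=0xc3 x5=0xff  N=1 Z=0
after  1: x0=0xbf x1=0xff x2=0x68 x3=0x1c x4=0xc3 x5=0xff  N=1 Z=0
after  2: x0=0xbf x1=0xff x2=0x68 x3=0xff x4=0xc3 x5=0xff  N=1 Z=0
after  3: x0=0xbf x1=0xff x2=0x68 x3=0x83 x4=0xc3 x5=0xff  N=1 Z=0
after  4: x0=0xbf x1=0xff x2=0x68 x3=0xeb x4=0xc3 x5=0xff  N=1 Z=0
after  5: x0=0xff x1=0xff x2=0x68 x3=0xeb x4=0xc3 x5=0xff  N=1 Z=0
after  6: x0=0xff x1=0xff x2=0x00 x3=0xeb x4=0xc3 x5=0xff  N=0 Z=1
-- IRQ taken; context saved, return-PC = 7 --

FLAGS = (N=0, Z=1)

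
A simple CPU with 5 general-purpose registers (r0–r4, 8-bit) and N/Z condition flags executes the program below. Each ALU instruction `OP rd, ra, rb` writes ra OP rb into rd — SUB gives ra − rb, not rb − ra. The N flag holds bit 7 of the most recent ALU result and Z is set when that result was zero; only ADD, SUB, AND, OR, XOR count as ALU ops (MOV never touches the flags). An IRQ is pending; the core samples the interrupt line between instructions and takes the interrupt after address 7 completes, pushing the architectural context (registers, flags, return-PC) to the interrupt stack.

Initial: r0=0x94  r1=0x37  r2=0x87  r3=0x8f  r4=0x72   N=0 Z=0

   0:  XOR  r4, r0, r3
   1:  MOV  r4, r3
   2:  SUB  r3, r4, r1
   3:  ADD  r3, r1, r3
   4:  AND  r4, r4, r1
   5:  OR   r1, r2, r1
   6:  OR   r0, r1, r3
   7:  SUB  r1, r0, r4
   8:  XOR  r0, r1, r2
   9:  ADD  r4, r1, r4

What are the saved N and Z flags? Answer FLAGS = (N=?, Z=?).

FLAGS = (N=1, Z=0)

after  0: r0=0x94 r1=0x37 r2=0x87 r3=0x8f r4=0x1b  N=0 Z=0
after  1: r0=0x94 r1=0x37 r2=0x87 r3=0x8f r4=0x8f  N=0 Z=0
after  2: r0=0x94 r1=0x37 r2=0x87 r3=0x58 r4=0x8f  N=0 Z=0
after  3: r0=0x94 r1=0x37 r2=0x87 r3=0x8f r4=0x8f  N=1 Z=0
after  4: r0=0x94 r1=0x37 r2=0x87 r3=0x8f r4=0x07  N=0 Z=0
after  5: r0=0x94 r1=0xb7 r2=0x87 r3=0x8f r4=0x07  N=1 Z=0
after  6: r0=0xbf r1=0xb7 r2=0x87 r3=0x8f r4=0x07  N=1 Z=0
after  7: r0=0xbf r1=0xb8 r2=0x87 r3=0x8f r4=0x07  N=1 Z=0
-- IRQ taken; context saved, return-PC = 8 --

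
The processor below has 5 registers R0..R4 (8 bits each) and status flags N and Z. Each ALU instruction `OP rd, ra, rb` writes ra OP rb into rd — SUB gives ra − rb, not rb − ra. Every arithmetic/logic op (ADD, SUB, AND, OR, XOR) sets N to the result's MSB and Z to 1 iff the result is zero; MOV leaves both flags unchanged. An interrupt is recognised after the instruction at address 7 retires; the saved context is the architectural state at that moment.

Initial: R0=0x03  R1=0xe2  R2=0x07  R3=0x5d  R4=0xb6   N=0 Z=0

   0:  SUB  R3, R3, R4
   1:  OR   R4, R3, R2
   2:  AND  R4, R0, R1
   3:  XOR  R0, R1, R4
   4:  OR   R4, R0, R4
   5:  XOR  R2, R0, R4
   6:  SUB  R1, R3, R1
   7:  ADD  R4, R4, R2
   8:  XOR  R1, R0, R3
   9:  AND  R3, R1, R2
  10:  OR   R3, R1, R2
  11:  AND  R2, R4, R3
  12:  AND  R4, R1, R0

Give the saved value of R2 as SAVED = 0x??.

SAVED = 0x02

after  0: R0=0x03 R1=0xe2 R2=0x07 R3=0xa7 R4=0xb6  N=1 Z=0
after  1: R0=0x03 R1=0xe2 R2=0x07 R3=0xa7 R4=0xa7  N=1 Z=0
after  2: R0=0x03 R1=0xe2 R2=0x07 R3=0xa7 R4=0x02  N=0 Z=0
after  3: R0=0xe0 R1=0xe2 R2=0x07 R3=0xa7 R4=0x02  N=1 Z=0
after  4: R0=0xe0 R1=0xe2 R2=0x07 R3=0xa7 R4=0xe2  N=1 Z=0
after  5: R0=0xe0 R1=0xe2 R2=0x02 R3=0xa7 R4=0xe2  N=0 Z=0
after  6: R0=0xe0 R1=0xc5 R2=0x02 R3=0xa7 R4=0xe2  N=1 Z=0
after  7: R0=0xe0 R1=0xc5 R2=0x02 R3=0xa7 R4=0xe4  N=1 Z=0
-- IRQ taken; context saved, return-PC = 8 --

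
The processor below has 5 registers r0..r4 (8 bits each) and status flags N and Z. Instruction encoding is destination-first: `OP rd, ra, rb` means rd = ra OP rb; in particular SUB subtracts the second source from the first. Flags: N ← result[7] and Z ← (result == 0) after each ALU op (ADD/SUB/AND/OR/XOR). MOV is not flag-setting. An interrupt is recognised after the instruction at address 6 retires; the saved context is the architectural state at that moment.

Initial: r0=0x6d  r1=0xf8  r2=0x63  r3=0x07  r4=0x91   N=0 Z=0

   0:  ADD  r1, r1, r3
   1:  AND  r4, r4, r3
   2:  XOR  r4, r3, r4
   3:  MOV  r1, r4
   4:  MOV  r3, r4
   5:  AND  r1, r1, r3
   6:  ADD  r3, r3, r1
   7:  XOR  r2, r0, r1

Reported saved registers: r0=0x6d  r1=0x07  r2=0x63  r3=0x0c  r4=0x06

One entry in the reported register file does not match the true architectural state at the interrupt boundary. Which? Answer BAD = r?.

after  0: r0=0x6d r1=0xff r2=0x63 r3=0x07 r4=0x91  N=1 Z=0
after  1: r0=0x6d r1=0xff r2=0x63 r3=0x07 r4=0x01  N=0 Z=0
after  2: r0=0x6d r1=0xff r2=0x63 r3=0x07 r4=0x06  N=0 Z=0
after  3: r0=0x6d r1=0x06 r2=0x63 r3=0x07 r4=0x06  N=0 Z=0
after  4: r0=0x6d r1=0x06 r2=0x63 r3=0x06 r4=0x06  N=0 Z=0
after  5: r0=0x6d r1=0x06 r2=0x63 r3=0x06 r4=0x06  N=0 Z=0
after  6: r0=0x6d r1=0x06 r2=0x63 r3=0x0c r4=0x06  N=0 Z=0
-- IRQ taken; context saved, return-PC = 7 --
mismatch: r1: reported 0x07 vs actual 0x06

BAD = r1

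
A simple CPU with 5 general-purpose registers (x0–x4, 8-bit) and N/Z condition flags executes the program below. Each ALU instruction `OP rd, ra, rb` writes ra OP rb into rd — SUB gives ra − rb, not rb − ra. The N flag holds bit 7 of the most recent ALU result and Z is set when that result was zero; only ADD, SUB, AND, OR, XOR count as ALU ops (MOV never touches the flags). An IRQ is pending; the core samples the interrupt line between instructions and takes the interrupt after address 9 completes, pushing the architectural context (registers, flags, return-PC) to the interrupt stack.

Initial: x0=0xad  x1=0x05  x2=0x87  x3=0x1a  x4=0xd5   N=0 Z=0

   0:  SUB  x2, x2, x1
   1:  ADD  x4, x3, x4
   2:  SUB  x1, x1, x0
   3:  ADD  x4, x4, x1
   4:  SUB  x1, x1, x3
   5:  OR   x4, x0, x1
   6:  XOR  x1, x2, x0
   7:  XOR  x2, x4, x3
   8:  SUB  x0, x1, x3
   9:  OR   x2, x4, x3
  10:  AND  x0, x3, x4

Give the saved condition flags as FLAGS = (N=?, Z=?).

FLAGS = (N=1, Z=0)

after  0: x0=0xad x1=0x05 x2=0x82 x3=0x1a x4=0xd5  N=1 Z=0
after  1: x0=0xad x1=0x05 x2=0x82 x3=0x1a x4=0xef  N=1 Z=0
after  2: x0=0xad x1=0x58 x2=0x82 x3=0x1a x4=0xef  N=0 Z=0
after  3: x0=0xad x1=0x58 x2=0x82 x3=0x1a x4=0x47  N=0 Z=0
after  4: x0=0xad x1=0x3e x2=0x82 x3=0x1a x4=0x47  N=0 Z=0
after  5: x0=0xad x1=0x3e x2=0x82 x3=0x1a x4=0xbf  N=1 Z=0
after  6: x0=0xad x1=0x2f x2=0x82 x3=0x1a x4=0xbf  N=0 Z=0
after  7: x0=0xad x1=0x2f x2=0xa5 x3=0x1a x4=0xbf  N=1 Z=0
after  8: x0=0x15 x1=0x2f x2=0xa5 x3=0x1a x4=0xbf  N=0 Z=0
after  9: x0=0x15 x1=0x2f x2=0xbf x3=0x1a x4=0xbf  N=1 Z=0
-- IRQ taken; context saved, return-PC = 10 --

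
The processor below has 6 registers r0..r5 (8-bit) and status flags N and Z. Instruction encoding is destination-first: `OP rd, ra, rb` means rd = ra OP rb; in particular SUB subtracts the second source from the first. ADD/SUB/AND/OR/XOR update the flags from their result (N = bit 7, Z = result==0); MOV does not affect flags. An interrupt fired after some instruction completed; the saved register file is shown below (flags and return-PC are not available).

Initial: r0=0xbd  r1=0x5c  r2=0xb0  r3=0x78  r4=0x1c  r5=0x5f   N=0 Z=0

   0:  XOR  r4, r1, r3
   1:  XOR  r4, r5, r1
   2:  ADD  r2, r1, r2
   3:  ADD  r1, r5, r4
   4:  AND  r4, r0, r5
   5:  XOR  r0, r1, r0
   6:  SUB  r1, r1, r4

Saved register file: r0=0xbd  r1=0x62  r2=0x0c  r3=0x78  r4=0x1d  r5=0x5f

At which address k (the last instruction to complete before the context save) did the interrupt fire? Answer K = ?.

K = 4

after  0: r0=0xbd r1=0x5c r2=0xb0 r3=0x78 r4=0x24 r5=0x5f  N=0 Z=0
after  1: r0=0xbd r1=0x5c r2=0xb0 r3=0x78 r4=0x03 r5=0x5f  N=0 Z=0
after  2: r0=0xbd r1=0x5c r2=0x0c r3=0x78 r4=0x03 r5=0x5f  N=0 Z=0
after  3: r0=0xbd r1=0x62 r2=0x0c r3=0x78 r4=0x03 r5=0x5f  N=0 Z=0
after  4: r0=0xbd r1=0x62 r2=0x0c r3=0x78 r4=0x1d r5=0x5f  N=0 Z=0
-- IRQ taken; context saved, return-PC = 5 --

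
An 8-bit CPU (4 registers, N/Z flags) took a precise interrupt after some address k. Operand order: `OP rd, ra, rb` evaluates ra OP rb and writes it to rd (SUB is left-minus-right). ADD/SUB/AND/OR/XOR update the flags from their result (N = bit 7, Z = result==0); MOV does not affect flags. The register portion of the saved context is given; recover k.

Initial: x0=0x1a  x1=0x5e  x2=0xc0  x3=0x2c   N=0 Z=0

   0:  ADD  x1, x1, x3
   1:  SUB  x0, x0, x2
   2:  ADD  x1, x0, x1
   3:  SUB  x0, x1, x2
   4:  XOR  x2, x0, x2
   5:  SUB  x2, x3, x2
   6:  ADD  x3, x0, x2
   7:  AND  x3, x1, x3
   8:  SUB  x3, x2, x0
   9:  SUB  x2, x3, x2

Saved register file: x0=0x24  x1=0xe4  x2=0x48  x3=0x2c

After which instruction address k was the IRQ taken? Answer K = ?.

after  0: x0=0x1a x1=0x8a x2=0xc0 x3=0x2c  N=1 Z=0
after  1: x0=0x5a x1=0x8a x2=0xc0 x3=0x2c  N=0 Z=0
after  2: x0=0x5a x1=0xe4 x2=0xc0 x3=0x2c  N=1 Z=0
after  3: x0=0x24 x1=0xe4 x2=0xc0 x3=0x2c  N=0 Z=0
after  4: x0=0x24 x1=0xe4 x2=0xe4 x3=0x2c  N=1 Z=0
after  5: x0=0x24 x1=0xe4 x2=0x48 x3=0x2c  N=0 Z=0
-- IRQ taken; context saved, return-PC = 6 --

K = 5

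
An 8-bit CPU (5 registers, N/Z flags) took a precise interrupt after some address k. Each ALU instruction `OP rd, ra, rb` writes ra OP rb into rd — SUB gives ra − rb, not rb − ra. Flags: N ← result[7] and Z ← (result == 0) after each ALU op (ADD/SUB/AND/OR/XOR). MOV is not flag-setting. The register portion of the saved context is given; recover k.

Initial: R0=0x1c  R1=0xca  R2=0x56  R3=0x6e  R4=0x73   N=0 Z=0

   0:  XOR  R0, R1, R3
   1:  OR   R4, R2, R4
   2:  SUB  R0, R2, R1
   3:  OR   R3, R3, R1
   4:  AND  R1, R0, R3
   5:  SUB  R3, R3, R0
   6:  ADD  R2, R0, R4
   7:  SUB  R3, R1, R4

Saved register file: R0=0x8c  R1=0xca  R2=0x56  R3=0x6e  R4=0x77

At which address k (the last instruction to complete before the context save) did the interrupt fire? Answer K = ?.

K = 2

after  0: R0=0xa4 R1=0xca R2=0x56 R3=0x6e R4=0x73  N=1 Z=0
after  1: R0=0xa4 R1=0xca R2=0x56 R3=0x6e R4=0x77  N=0 Z=0
after  2: R0=0x8c R1=0xca R2=0x56 R3=0x6e R4=0x77  N=1 Z=0
-- IRQ taken; context saved, return-PC = 3 --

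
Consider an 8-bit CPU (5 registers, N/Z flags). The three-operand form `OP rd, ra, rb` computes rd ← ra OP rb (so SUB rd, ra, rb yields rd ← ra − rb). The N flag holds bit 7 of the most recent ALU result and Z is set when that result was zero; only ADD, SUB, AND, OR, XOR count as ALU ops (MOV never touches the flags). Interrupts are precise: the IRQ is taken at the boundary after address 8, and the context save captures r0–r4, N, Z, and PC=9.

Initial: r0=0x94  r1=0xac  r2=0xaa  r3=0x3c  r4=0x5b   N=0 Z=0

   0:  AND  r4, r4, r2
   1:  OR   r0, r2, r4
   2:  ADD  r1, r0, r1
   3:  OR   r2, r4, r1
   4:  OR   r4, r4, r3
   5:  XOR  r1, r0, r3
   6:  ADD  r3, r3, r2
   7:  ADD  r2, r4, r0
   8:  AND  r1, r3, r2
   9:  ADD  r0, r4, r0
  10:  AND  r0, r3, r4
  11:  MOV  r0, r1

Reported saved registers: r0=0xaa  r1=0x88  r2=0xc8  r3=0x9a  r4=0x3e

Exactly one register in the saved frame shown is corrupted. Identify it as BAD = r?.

BAD = r2

after  0: r0=0x94 r1=0xac r2=0xaa r3=0x3c r4=0x0a  N=0 Z=0
after  1: r0=0xaa r1=0xac r2=0xaa r3=0x3c r4=0x0a  N=1 Z=0
after  2: r0=0xaa r1=0x56 r2=0xaa r3=0x3c r4=0x0a  N=0 Z=0
after  3: r0=0xaa r1=0x56 r2=0x5e r3=0x3c r4=0x0a  N=0 Z=0
after  4: r0=0xaa r1=0x56 r2=0x5e r3=0x3c r4=0x3e  N=0 Z=0
after  5: r0=0xaa r1=0x96 r2=0x5e r3=0x3c r4=0x3e  N=1 Z=0
after  6: r0=0xaa r1=0x96 r2=0x5e r3=0x9a r4=0x3e  N=1 Z=0
after  7: r0=0xaa r1=0x96 r2=0xe8 r3=0x9a r4=0x3e  N=1 Z=0
after  8: r0=0xaa r1=0x88 r2=0xe8 r3=0x9a r4=0x3e  N=1 Z=0
-- IRQ taken; context saved, return-PC = 9 --
mismatch: r2: reported 0xc8 vs actual 0xe8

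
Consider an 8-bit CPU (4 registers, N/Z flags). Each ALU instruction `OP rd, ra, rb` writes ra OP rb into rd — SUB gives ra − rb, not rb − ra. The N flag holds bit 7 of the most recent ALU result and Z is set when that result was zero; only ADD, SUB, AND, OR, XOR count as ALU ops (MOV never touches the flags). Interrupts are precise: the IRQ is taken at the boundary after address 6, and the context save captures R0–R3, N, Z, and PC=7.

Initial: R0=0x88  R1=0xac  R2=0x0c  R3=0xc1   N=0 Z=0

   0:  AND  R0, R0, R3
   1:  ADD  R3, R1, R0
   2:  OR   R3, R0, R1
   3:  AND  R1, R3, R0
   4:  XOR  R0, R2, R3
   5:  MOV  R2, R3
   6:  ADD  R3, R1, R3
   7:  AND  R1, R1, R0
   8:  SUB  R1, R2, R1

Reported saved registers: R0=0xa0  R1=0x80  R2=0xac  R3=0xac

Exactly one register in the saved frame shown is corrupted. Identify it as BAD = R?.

BAD = R3

after  0: R0=0x80 R1=0xac R2=0x0c R3=0xc1  N=1 Z=0
after  1: R0=0x80 R1=0xac R2=0x0c R3=0x2c  N=0 Z=0
after  2: R0=0x80 R1=0xac R2=0x0c R3=0xac  N=1 Z=0
after  3: R0=0x80 R1=0x80 R2=0x0c R3=0xac  N=1 Z=0
after  4: R0=0xa0 R1=0x80 R2=0x0c R3=0xac  N=1 Z=0
after  5: R0=0xa0 R1=0x80 R2=0xac R3=0xac  N=1 Z=0
after  6: R0=0xa0 R1=0x80 R2=0xac R3=0x2c  N=0 Z=0
-- IRQ taken; context saved, return-PC = 7 --
mismatch: R3: reported 0xac vs actual 0x2c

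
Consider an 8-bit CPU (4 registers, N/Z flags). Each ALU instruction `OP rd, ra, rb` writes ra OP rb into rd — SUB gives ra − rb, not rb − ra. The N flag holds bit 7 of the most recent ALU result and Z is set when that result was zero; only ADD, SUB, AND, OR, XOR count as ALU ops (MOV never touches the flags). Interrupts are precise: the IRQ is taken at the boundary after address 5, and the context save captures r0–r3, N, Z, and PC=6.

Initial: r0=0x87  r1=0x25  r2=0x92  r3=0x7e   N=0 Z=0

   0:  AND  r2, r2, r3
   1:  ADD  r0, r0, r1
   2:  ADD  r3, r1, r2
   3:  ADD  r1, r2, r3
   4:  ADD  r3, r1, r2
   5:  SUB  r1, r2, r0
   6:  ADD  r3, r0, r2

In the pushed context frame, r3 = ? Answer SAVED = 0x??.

SAVED = 0x5b

after  0: r0=0x87 r1=0x25 r2=0x12 r3=0x7e  N=0 Z=0
after  1: r0=0xac r1=0x25 r2=0x12 r3=0x7e  N=1 Z=0
after  2: r0=0xac r1=0x25 r2=0x12 r3=0x37  N=0 Z=0
after  3: r0=0xac r1=0x49 r2=0x12 r3=0x37  N=0 Z=0
after  4: r0=0xac r1=0x49 r2=0x12 r3=0x5b  N=0 Z=0
after  5: r0=0xac r1=0x66 r2=0x12 r3=0x5b  N=0 Z=0
-- IRQ taken; context saved, return-PC = 6 --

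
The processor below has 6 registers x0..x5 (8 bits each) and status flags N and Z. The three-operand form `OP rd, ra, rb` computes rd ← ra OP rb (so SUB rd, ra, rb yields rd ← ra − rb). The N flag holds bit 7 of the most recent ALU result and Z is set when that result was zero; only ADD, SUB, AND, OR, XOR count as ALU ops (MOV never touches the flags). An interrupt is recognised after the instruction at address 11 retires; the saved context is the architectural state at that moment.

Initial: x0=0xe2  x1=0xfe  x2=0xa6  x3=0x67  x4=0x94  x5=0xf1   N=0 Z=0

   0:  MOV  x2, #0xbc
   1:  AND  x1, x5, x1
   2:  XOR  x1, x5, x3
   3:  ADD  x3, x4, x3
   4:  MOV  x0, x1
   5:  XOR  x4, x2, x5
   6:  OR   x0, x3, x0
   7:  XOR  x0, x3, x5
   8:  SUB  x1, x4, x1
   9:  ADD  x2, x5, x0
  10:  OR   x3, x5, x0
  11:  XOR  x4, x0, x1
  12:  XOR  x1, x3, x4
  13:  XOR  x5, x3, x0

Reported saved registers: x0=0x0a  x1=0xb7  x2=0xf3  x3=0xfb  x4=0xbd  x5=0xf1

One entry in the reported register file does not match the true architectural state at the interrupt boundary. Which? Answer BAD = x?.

BAD = x2

after  0: x0=0xe2 x1=0xfe x2=0xbc x3=0x67 x4=0x94 x5=0xf1  N=0 Z=0
after  1: x0=0xe2 x1=0xf0 x2=0xbc x3=0x67 x4=0x94 x5=0xf1  N=1 Z=0
after  2: x0=0xe2 x1=0x96 x2=0xbc x3=0x67 x4=0x94 x5=0xf1  N=1 Z=0
after  3: x0=0xe2 x1=0x96 x2=0xbc x3=0xfb x4=0x94 x5=0xf1  N=1 Z=0
after  4: x0=0x96 x1=0x96 x2=0xbc x3=0xfb x4=0x94 x5=0xf1  N=1 Z=0
after  5: x0=0x96 x1=0x96 x2=0xbc x3=0xfb x4=0x4d x5=0xf1  N=0 Z=0
after  6: x0=0xff x1=0x96 x2=0xbc x3=0xfb x4=0x4d x5=0xf1  N=1 Z=0
after  7: x0=0x0a x1=0x96 x2=0xbc x3=0xfb x4=0x4d x5=0xf1  N=0 Z=0
after  8: x0=0x0a x1=0xb7 x2=0xbc x3=0xfb x4=0x4d x5=0xf1  N=1 Z=0
after  9: x0=0x0a x1=0xb7 x2=0xfb x3=0xfb x4=0x4d x5=0xf1  N=1 Z=0
after 10: x0=0x0a x1=0xb7 x2=0xfb x3=0xfb x4=0x4d x5=0xf1  N=1 Z=0
after 11: x0=0x0a x1=0xb7 x2=0xfb x3=0xfb x4=0xbd x5=0xf1  N=1 Z=0
-- IRQ taken; context saved, return-PC = 12 --
mismatch: x2: reported 0xf3 vs actual 0xfb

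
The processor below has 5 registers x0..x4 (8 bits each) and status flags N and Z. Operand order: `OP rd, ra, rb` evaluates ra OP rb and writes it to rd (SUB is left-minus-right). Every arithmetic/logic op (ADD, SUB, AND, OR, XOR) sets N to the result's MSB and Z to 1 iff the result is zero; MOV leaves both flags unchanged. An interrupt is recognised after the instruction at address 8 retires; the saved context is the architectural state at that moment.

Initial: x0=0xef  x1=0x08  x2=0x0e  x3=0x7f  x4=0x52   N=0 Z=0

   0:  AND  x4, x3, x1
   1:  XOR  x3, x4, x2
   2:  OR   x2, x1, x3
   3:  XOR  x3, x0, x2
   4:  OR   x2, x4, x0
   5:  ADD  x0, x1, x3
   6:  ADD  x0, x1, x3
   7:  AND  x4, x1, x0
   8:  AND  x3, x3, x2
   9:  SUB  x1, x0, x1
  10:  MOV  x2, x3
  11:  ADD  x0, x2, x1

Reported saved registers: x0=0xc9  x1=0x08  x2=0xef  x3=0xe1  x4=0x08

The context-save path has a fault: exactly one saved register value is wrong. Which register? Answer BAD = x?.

after  0: x0=0xef x1=0x08 x2=0x0e x3=0x7f x4=0x08  N=0 Z=0
after  1: x0=0xef x1=0x08 x2=0x0e x3=0x06 x4=0x08  N=0 Z=0
after  2: x0=0xef x1=0x08 x2=0x0e x3=0x06 x4=0x08  N=0 Z=0
after  3: x0=0xef x1=0x08 x2=0x0e x3=0xe1 x4=0x08  N=1 Z=0
after  4: x0=0xef x1=0x08 x2=0xef x3=0xe1 x4=0x08  N=1 Z=0
after  5: x0=0xe9 x1=0x08 x2=0xef x3=0xe1 x4=0x08  N=1 Z=0
after  6: x0=0xe9 x1=0x08 x2=0xef x3=0xe1 x4=0x08  N=1 Z=0
after  7: x0=0xe9 x1=0x08 x2=0xef x3=0xe1 x4=0x08  N=0 Z=0
after  8: x0=0xe9 x1=0x08 x2=0xef x3=0xe1 x4=0x08  N=1 Z=0
-- IRQ taken; context saved, return-PC = 9 --
mismatch: x0: reported 0xc9 vs actual 0xe9

BAD = x0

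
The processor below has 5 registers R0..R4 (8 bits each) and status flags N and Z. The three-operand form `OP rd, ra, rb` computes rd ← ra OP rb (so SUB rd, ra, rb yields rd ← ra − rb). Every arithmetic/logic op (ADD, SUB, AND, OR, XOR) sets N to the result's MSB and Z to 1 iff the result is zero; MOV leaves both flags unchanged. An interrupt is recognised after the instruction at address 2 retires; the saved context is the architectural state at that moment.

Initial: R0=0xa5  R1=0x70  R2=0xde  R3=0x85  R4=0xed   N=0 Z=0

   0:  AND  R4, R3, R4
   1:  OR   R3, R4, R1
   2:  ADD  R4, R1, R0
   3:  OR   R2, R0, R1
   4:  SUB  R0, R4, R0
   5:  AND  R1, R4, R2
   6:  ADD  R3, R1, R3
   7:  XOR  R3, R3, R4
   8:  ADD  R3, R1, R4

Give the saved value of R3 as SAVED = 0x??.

SAVED = 0xf5

after  0: R0=0xa5 R1=0x70 R2=0xde R3=0x85 R4=0x85  N=1 Z=0
after  1: R0=0xa5 R1=0x70 R2=0xde R3=0xf5 R4=0x85  N=1 Z=0
after  2: R0=0xa5 R1=0x70 R2=0xde R3=0xf5 R4=0x15  N=0 Z=0
-- IRQ taken; context saved, return-PC = 3 --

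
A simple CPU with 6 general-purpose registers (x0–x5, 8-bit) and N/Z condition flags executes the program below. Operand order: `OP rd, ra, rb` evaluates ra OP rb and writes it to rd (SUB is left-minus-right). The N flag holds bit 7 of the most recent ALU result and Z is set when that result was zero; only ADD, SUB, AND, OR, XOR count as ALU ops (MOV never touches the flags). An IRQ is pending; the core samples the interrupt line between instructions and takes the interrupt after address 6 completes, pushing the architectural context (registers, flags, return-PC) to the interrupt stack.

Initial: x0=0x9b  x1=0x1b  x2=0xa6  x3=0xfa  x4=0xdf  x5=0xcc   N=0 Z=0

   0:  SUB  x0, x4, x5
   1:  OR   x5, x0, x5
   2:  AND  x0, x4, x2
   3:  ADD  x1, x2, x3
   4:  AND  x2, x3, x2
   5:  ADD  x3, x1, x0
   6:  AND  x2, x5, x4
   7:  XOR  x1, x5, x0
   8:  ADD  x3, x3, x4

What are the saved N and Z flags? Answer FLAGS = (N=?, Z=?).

after  0: x0=0x13 x1=0x1b x2=0xa6 x3=0xfa x4=0xdf x5=0xcc  N=0 Z=0
after  1: x0=0x13 x1=0x1b x2=0xa6 x3=0xfa x4=0xdf x5=0xdf  N=1 Z=0
after  2: x0=0x86 x1=0x1b x2=0xa6 x3=0xfa x4=0xdf x5=0xdf  N=1 Z=0
after  3: x0=0x86 x1=0xa0 x2=0xa6 x3=0xfa x4=0xdf x5=0xdf  N=1 Z=0
after  4: x0=0x86 x1=0xa0 x2=0xa2 x3=0xfa x4=0xdf x5=0xdf  N=1 Z=0
after  5: x0=0x86 x1=0xa0 x2=0xa2 x3=0x26 x4=0xdf x5=0xdf  N=0 Z=0
after  6: x0=0x86 x1=0xa0 x2=0xdf x3=0x26 x4=0xdf x5=0xdf  N=1 Z=0
-- IRQ taken; context saved, return-PC = 7 --

FLAGS = (N=1, Z=0)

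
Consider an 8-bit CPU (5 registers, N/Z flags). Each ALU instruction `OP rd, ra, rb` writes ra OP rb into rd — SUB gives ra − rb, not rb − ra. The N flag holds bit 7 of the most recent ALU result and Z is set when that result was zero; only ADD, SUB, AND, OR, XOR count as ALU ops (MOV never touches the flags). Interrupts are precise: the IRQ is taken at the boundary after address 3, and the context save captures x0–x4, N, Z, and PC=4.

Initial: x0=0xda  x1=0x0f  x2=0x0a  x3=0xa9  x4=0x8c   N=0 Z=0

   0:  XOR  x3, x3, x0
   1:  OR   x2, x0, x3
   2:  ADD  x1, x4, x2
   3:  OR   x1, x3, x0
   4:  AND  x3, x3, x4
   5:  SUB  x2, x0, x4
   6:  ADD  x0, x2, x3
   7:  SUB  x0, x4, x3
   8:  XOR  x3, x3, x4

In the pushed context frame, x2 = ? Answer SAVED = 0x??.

after  0: x0=0xda x1=0x0f x2=0x0a x3=0x73 x4=0x8c  N=0 Z=0
after  1: x0=0xda x1=0x0f x2=0xfb x3=0x73 x4=0x8c  N=1 Z=0
after  2: x0=0xda x1=0x87 x2=0xfb x3=0x73 x4=0x8c  N=1 Z=0
after  3: x0=0xda x1=0xfb x2=0xfb x3=0x73 x4=0x8c  N=1 Z=0
-- IRQ taken; context saved, return-PC = 4 --

SAVED = 0xfb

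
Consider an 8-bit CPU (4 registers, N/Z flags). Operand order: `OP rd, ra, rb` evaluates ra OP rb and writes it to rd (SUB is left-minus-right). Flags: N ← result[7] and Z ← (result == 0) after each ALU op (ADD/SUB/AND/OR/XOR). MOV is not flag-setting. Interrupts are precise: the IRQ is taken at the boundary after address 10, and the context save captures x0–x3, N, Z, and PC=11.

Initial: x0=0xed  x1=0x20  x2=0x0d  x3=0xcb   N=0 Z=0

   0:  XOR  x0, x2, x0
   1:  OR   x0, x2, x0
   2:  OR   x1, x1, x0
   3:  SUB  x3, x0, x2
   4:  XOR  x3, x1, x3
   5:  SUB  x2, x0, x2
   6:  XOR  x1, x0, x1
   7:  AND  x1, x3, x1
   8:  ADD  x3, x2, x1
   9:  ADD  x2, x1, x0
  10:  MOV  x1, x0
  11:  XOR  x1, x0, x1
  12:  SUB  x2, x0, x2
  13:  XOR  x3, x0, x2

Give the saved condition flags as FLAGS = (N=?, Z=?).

after  0: x0=0xe0 x1=0x20 x2=0x0d x3=0xcb  N=1 Z=0
after  1: x0=0xed x1=0x20 x2=0x0d x3=0xcb  N=1 Z=0
after  2: x0=0xed x1=0xed x2=0x0d x3=0xcb  N=1 Z=0
after  3: x0=0xed x1=0xed x2=0x0d x3=0xe0  N=1 Z=0
after  4: x0=0xed x1=0xed x2=0x0d x3=0x0d  N=0 Z=0
after  5: x0=0xed x1=0xed x2=0xe0 x3=0x0d  N=1 Z=0
after  6: x0=0xed x1=0x00 x2=0xe0 x3=0x0d  N=0 Z=1
after  7: x0=0xed x1=0x00 x2=0xe0 x3=0x0d  N=0 Z=1
after  8: x0=0xed x1=0x00 x2=0xe0 x3=0xe0  N=1 Z=0
after  9: x0=0xed x1=0x00 x2=0xed x3=0xe0  N=1 Z=0
after 10: x0=0xed x1=0xed x2=0xed x3=0xe0  N=1 Z=0
-- IRQ taken; context saved, return-PC = 11 --

FLAGS = (N=1, Z=0)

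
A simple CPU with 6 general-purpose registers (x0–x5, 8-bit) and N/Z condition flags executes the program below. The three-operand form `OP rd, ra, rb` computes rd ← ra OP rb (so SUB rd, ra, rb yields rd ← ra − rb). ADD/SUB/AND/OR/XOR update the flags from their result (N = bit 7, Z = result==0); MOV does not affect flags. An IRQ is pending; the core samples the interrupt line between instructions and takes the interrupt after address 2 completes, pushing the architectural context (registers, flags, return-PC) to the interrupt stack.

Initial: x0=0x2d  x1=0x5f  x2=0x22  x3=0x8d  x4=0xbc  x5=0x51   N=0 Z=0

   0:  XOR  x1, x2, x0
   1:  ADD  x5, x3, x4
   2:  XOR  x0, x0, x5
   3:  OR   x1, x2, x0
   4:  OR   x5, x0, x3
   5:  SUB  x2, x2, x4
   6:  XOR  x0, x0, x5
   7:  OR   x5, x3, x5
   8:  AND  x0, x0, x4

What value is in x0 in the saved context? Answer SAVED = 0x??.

after  0: x0=0x2d x1=0x0f x2=0x22 x3=0x8d x4=0xbc x5=0x51  N=0 Z=0
after  1: x0=0x2d x1=0x0f x2=0x22 x3=0x8d x4=0xbc x5=0x49  N=0 Z=0
after  2: x0=0x64 x1=0x0f x2=0x22 x3=0x8d x4=0xbc x5=0x49  N=0 Z=0
-- IRQ taken; context saved, return-PC = 3 --

SAVED = 0x64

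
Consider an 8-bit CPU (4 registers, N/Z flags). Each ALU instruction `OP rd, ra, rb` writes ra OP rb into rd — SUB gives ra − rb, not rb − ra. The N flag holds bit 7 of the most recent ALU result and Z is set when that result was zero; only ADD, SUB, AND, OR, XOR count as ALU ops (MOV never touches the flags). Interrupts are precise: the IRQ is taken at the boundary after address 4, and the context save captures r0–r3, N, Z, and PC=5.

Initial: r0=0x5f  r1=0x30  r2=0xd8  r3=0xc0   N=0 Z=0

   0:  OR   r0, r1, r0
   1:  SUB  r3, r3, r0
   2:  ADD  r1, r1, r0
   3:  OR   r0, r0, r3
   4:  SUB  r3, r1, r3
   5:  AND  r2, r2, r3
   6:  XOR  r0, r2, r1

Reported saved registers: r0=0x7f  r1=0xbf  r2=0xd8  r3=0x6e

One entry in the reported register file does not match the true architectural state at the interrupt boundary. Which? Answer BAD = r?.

BAD = r1

after  0: r0=0x7f r1=0x30 r2=0xd8 r3=0xc0  N=0 Z=0
after  1: r0=0x7f r1=0x30 r2=0xd8 r3=0x41  N=0 Z=0
after  2: r0=0x7f r1=0xaf r2=0xd8 r3=0x41  N=1 Z=0
after  3: r0=0x7f r1=0xaf r2=0xd8 r3=0x41  N=0 Z=0
after  4: r0=0x7f r1=0xaf r2=0xd8 r3=0x6e  N=0 Z=0
-- IRQ taken; context saved, return-PC = 5 --
mismatch: r1: reported 0xbf vs actual 0xaf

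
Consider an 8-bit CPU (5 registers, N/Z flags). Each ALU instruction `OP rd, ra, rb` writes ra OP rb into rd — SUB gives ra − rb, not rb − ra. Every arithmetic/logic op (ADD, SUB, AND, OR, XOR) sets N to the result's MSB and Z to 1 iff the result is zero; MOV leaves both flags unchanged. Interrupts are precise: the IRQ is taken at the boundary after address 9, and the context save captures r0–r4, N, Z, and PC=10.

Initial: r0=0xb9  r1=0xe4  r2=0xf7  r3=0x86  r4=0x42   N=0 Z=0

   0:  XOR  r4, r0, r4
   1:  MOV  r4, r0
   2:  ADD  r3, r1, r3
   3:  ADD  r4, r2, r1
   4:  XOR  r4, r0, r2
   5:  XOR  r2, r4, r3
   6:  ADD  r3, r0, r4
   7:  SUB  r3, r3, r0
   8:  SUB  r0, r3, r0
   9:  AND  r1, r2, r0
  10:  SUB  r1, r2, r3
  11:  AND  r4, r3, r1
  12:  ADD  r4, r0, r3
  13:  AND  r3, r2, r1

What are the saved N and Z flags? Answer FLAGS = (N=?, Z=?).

FLAGS = (N=0, Z=0)

after  0: r0=0xb9 r1=0xe4 r2=0xf7 r3=0x86 r4=0xfb  N=1 Z=0
after  1: r0=0xb9 r1=0xe4 r2=0xf7 r3=0x86 r4=0xb9  N=1 Z=0
after  2: r0=0xb9 r1=0xe4 r2=0xf7 r3=0x6a r4=0xb9  N=0 Z=0
after  3: r0=0xb9 r1=0xe4 r2=0xf7 r3=0x6a r4=0xdb  N=1 Z=0
after  4: r0=0xb9 r1=0xe4 r2=0xf7 r3=0x6a r4=0x4e  N=0 Z=0
after  5: r0=0xb9 r1=0xe4 r2=0x24 r3=0x6a r4=0x4e  N=0 Z=0
after  6: r0=0xb9 r1=0xe4 r2=0x24 r3=0x07 r4=0x4e  N=0 Z=0
after  7: r0=0xb9 r1=0xe4 r2=0x24 r3=0x4e r4=0x4e  N=0 Z=0
after  8: r0=0x95 r1=0xe4 r2=0x24 r3=0x4e r4=0x4e  N=1 Z=0
after  9: r0=0x95 r1=0x04 r2=0x24 r3=0x4e r4=0x4e  N=0 Z=0
-- IRQ taken; context saved, return-PC = 10 --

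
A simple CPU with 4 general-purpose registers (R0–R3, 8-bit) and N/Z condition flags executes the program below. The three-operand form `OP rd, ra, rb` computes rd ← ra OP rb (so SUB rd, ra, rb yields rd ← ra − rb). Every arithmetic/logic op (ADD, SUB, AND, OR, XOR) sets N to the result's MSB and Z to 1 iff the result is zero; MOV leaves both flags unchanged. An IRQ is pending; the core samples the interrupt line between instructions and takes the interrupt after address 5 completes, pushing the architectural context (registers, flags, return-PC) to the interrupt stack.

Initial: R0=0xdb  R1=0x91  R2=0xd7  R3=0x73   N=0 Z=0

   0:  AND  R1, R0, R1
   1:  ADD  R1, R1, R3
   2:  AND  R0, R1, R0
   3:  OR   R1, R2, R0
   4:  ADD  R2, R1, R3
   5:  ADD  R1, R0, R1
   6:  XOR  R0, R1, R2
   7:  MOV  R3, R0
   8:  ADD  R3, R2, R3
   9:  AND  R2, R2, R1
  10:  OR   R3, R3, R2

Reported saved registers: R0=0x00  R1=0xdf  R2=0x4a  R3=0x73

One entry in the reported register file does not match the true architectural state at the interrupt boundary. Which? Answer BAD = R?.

after  0: R0=0xdb R1=0x91 R2=0xd7 R3=0x73  N=1 Z=0
after  1: R0=0xdb R1=0x04 R2=0xd7 R3=0x73  N=0 Z=0
after  2: R0=0x00 R1=0x04 R2=0xd7 R3=0x73  N=0 Z=1
after  3: R0=0x00 R1=0xd7 R2=0xd7 R3=0x73  N=1 Z=0
after  4: R0=0x00 R1=0xd7 R2=0x4a R3=0x73  N=0 Z=0
after  5: R0=0x00 R1=0xd7 R2=0x4a R3=0x73  N=1 Z=0
-- IRQ taken; context saved, return-PC = 6 --
mismatch: R1: reported 0xdf vs actual 0xd7

BAD = R1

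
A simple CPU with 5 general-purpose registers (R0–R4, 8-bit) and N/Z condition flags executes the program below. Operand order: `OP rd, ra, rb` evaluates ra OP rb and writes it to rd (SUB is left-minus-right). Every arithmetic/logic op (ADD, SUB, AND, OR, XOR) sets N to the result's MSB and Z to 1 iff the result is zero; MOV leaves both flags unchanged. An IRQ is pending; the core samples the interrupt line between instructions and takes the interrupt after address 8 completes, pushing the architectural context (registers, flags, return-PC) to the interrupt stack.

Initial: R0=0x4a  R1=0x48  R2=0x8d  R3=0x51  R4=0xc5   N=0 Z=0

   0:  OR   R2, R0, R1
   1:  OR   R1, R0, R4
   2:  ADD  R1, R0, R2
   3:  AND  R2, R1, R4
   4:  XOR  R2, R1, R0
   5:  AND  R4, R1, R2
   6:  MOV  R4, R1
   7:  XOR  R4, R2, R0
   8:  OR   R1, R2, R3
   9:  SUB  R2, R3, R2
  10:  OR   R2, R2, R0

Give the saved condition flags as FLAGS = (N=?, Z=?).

after  0: R0=0x4a R1=0x48 R2=0x4a R3=0x51 R4=0xc5  N=0 Z=0
after  1: R0=0x4a R1=0xcf R2=0x4a R3=0x51 R4=0xc5  N=1 Z=0
after  2: R0=0x4a R1=0x94 R2=0x4a R3=0x51 R4=0xc5  N=1 Z=0
after  3: R0=0x4a R1=0x94 R2=0x84 R3=0x51 R4=0xc5  N=1 Z=0
after  4: R0=0x4a R1=0x94 R2=0xde R3=0x51 R4=0xc5  N=1 Z=0
after  5: R0=0x4a R1=0x94 R2=0xde R3=0x51 R4=0x94  N=1 Z=0
after  6: R0=0x4a R1=0x94 R2=0xde R3=0x51 R4=0x94  N=1 Z=0
after  7: R0=0x4a R1=0x94 R2=0xde R3=0x51 R4=0x94  N=1 Z=0
after  8: R0=0x4a R1=0xdf R2=0xde R3=0x51 R4=0x94  N=1 Z=0
-- IRQ taken; context saved, return-PC = 9 --

FLAGS = (N=1, Z=0)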